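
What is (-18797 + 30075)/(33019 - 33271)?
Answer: -5639/126 ≈ -44.754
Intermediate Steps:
(-18797 + 30075)/(33019 - 33271) = 11278/(-252) = 11278*(-1/252) = -5639/126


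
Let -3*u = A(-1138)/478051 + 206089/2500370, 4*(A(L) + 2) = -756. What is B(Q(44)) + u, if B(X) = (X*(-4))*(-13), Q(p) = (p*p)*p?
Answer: 5294681994221267537/1195304378870 ≈ 4.4296e+6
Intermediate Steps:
A(L) = -191 (A(L) = -2 + (¼)*(-756) = -2 - 189 = -191)
u = -32681160623/1195304378870 (u = -(-191/478051 + 206089/2500370)/3 = -⅓*98043481869/1195304378870 = -32681160623/1195304378870 ≈ -0.027341)
Q(p) = p³ (Q(p) = p²*p = p³)
B(X) = 52*X (B(X) = -4*X*(-13) = 52*X)
B(Q(44)) + u = 52*44³ - 32681160623/1195304378870 = 52*85184 - 32681160623/1195304378870 = 4429568 - 32681160623/1195304378870 = 5294681994221267537/1195304378870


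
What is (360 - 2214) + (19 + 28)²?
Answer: 355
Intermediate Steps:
(360 - 2214) + (19 + 28)² = -1854 + 47² = -1854 + 2209 = 355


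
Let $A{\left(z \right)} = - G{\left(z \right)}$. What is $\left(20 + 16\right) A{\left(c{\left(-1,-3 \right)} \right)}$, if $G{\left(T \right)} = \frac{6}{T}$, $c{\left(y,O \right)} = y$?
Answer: $216$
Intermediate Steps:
$A{\left(z \right)} = - \frac{6}{z}$
$\left(20 + 16\right) A{\left(c{\left(-1,-3 \right)} \right)} = \left(20 + 16\right) \left(- \frac{6}{-1}\right) = 36 \left(\left(-6\right) \left(-1\right)\right) = 36 \cdot 6 = 216$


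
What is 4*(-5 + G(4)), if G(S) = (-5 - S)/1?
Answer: -56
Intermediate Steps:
G(S) = -5 - S (G(S) = (-5 - S)*1 = -5 - S)
4*(-5 + G(4)) = 4*(-5 + (-5 - 1*4)) = 4*(-5 + (-5 - 4)) = 4*(-5 - 9) = 4*(-14) = -56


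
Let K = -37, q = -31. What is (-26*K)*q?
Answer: -29822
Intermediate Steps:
(-26*K)*q = -26*(-37)*(-31) = 962*(-31) = -29822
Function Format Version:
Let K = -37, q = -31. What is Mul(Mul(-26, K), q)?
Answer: -29822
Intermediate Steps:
Mul(Mul(-26, K), q) = Mul(Mul(-26, -37), -31) = Mul(962, -31) = -29822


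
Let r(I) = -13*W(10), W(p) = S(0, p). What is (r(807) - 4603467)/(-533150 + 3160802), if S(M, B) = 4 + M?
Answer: -4603519/2627652 ≈ -1.7520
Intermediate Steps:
W(p) = 4 (W(p) = 4 + 0 = 4)
r(I) = -52 (r(I) = -13*4 = -52)
(r(807) - 4603467)/(-533150 + 3160802) = (-52 - 4603467)/(-533150 + 3160802) = -4603519/2627652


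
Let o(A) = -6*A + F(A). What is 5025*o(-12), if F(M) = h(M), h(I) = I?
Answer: 301500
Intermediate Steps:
F(M) = M
o(A) = -5*A (o(A) = -6*A + A = -5*A)
5025*o(-12) = 5025*(-5*(-12)) = 5025*60 = 301500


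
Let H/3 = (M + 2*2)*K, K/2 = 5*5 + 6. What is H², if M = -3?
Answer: 34596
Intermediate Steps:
K = 62 (K = 2*(5*5 + 6) = 2*(25 + 6) = 2*31 = 62)
H = 186 (H = 3*((-3 + 2*2)*62) = 3*((-3 + 4)*62) = 3*(1*62) = 3*62 = 186)
H² = 186² = 34596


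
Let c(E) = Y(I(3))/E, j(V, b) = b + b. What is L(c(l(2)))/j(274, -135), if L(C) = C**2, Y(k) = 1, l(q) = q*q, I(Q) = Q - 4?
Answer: -1/4320 ≈ -0.00023148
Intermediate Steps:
I(Q) = -4 + Q
l(q) = q**2
j(V, b) = 2*b
c(E) = 1/E
L(c(l(2)))/j(274, -135) = (1/(2**2))**2/((2*(-135))) = (1/4)**2/(-270) = (1/4)**2*(-1/270) = (1/16)*(-1/270) = -1/4320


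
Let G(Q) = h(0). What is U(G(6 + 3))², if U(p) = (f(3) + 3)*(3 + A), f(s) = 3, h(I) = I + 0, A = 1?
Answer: 576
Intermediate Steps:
h(I) = I
G(Q) = 0
U(p) = 24 (U(p) = (3 + 3)*(3 + 1) = 6*4 = 24)
U(G(6 + 3))² = 24² = 576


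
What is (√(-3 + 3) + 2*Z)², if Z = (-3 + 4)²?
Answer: 4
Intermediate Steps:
Z = 1 (Z = 1² = 1)
(√(-3 + 3) + 2*Z)² = (√(-3 + 3) + 2*1)² = (√0 + 2)² = (0 + 2)² = 2² = 4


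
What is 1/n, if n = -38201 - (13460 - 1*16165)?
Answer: -1/35496 ≈ -2.8172e-5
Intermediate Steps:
n = -35496 (n = -38201 - (13460 - 16165) = -38201 - 1*(-2705) = -38201 + 2705 = -35496)
1/n = 1/(-35496) = -1/35496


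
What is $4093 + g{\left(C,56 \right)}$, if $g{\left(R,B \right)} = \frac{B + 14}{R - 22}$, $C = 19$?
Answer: $\frac{12209}{3} \approx 4069.7$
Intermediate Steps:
$g{\left(R,B \right)} = \frac{14 + B}{-22 + R}$
$4093 + g{\left(C,56 \right)} = 4093 + \frac{14 + 56}{-22 + 19} = 4093 + \frac{1}{-3} \cdot 70 = 4093 - \frac{70}{3} = \frac{12209}{3}$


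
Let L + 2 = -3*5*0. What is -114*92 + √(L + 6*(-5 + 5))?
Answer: -10488 + I*√2 ≈ -10488.0 + 1.4142*I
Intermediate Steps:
L = -2 (L = -2 - 3*5*0 = -2 - 15*0 = -2 + 0 = -2)
-114*92 + √(L + 6*(-5 + 5)) = -114*92 + √(-2 + 6*(-5 + 5)) = -10488 + √(-2 + 6*0) = -10488 + √(-2 + 0) = -10488 + √(-2) = -10488 + I*√2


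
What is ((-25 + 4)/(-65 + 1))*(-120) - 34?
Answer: -587/8 ≈ -73.375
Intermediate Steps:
((-25 + 4)/(-65 + 1))*(-120) - 34 = -21/(-64)*(-120) - 34 = -21*(-1/64)*(-120) - 34 = (21/64)*(-120) - 34 = -315/8 - 34 = -587/8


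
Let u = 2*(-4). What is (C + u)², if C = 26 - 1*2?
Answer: 256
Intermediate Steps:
u = -8
C = 24 (C = 26 - 2 = 24)
(C + u)² = (24 - 8)² = 16² = 256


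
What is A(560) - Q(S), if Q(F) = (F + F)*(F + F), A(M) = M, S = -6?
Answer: 416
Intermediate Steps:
Q(F) = 4*F**2 (Q(F) = (2*F)*(2*F) = 4*F**2)
A(560) - Q(S) = 560 - 4*(-6)**2 = 560 - 4*36 = 560 - 1*144 = 560 - 144 = 416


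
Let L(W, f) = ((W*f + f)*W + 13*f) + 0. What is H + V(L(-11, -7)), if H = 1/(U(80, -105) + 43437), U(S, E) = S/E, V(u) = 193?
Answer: 176047094/912161 ≈ 193.00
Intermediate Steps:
L(W, f) = 13*f + W*(f + W*f) (L(W, f) = ((f + W*f)*W + 13*f) + 0 = (W*(f + W*f) + 13*f) + 0 = (13*f + W*(f + W*f)) + 0 = 13*f + W*(f + W*f))
H = 21/912161 (H = 1/(80/(-105) + 43437) = 1/(80*(-1/105) + 43437) = 1/(-16/21 + 43437) = 1/(912161/21) = 21/912161 ≈ 2.3022e-5)
H + V(L(-11, -7)) = 21/912161 + 193 = 176047094/912161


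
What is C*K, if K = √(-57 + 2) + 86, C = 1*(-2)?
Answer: -172 - 2*I*√55 ≈ -172.0 - 14.832*I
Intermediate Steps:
C = -2
K = 86 + I*√55 (K = √(-55) + 86 = I*√55 + 86 = 86 + I*√55 ≈ 86.0 + 7.4162*I)
C*K = -2*(86 + I*√55) = -172 - 2*I*√55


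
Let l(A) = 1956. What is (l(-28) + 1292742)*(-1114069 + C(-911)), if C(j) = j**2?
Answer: -367885847304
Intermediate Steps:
(l(-28) + 1292742)*(-1114069 + C(-911)) = (1956 + 1292742)*(-1114069 + (-911)**2) = 1294698*(-1114069 + 829921) = 1294698*(-284148) = -367885847304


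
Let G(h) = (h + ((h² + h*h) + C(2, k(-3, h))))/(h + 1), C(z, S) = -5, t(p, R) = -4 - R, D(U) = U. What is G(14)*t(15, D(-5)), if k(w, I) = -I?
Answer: 401/15 ≈ 26.733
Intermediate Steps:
G(h) = (-5 + h + 2*h²)/(1 + h) (G(h) = (h + ((h² + h*h) - 5))/(h + 1) = (h + ((h² + h²) - 5))/(1 + h) = (h + (2*h² - 5))/(1 + h) = (h + (-5 + 2*h²))/(1 + h) = (-5 + h + 2*h²)/(1 + h))
G(14)*t(15, D(-5)) = ((-5 + 14 + 2*14²)/(1 + 14))*(-4 - 1*(-5)) = ((-5 + 14 + 2*196)/15)*(-4 + 5) = ((-5 + 14 + 392)/15)*1 = ((1/15)*401)*1 = (401/15)*1 = 401/15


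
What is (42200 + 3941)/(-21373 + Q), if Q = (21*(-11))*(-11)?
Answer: -46141/18832 ≈ -2.4501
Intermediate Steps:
Q = 2541 (Q = -231*(-11) = 2541)
(42200 + 3941)/(-21373 + Q) = (42200 + 3941)/(-21373 + 2541) = 46141/(-18832) = 46141*(-1/18832) = -46141/18832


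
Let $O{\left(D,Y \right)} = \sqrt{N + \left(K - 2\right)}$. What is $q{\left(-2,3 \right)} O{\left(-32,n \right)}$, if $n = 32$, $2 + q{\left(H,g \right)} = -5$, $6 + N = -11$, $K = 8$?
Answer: $- 7 i \sqrt{11} \approx - 23.216 i$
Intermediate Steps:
$N = -17$ ($N = -6 - 11 = -17$)
$q{\left(H,g \right)} = -7$ ($q{\left(H,g \right)} = -2 - 5 = -7$)
$O{\left(D,Y \right)} = i \sqrt{11}$ ($O{\left(D,Y \right)} = \sqrt{-17 + \left(8 - 2\right)} = \sqrt{-17 + 6} = \sqrt{-11} = i \sqrt{11}$)
$q{\left(-2,3 \right)} O{\left(-32,n \right)} = - 7 i \sqrt{11}$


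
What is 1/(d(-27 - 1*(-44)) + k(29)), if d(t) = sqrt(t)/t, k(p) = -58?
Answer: -986/57187 - sqrt(17)/57187 ≈ -0.017314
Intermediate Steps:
d(t) = 1/sqrt(t)
1/(d(-27 - 1*(-44)) + k(29)) = 1/(1/sqrt(-27 - 1*(-44)) - 58) = 1/(1/sqrt(-27 + 44) - 58) = 1/(1/sqrt(17) - 58) = 1/(sqrt(17)/17 - 58) = 1/(-58 + sqrt(17)/17)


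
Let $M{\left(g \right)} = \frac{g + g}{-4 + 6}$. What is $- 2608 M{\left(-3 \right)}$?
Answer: $7824$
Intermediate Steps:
$M{\left(g \right)} = g$ ($M{\left(g \right)} = \frac{2 g}{2} = 2 g \frac{1}{2} = g$)
$- 2608 M{\left(-3 \right)} = \left(-2608\right) \left(-3\right) = 7824$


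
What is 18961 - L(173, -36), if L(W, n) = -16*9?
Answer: 19105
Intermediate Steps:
L(W, n) = -144
18961 - L(173, -36) = 18961 - 1*(-144) = 18961 + 144 = 19105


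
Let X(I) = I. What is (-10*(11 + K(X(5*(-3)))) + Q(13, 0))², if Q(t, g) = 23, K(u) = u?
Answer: 3969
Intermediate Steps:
(-10*(11 + K(X(5*(-3)))) + Q(13, 0))² = (-10*(11 + 5*(-3)) + 23)² = (-10*(11 - 15) + 23)² = (-10*(-4) + 23)² = (40 + 23)² = 63² = 3969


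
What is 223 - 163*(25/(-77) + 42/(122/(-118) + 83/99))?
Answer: 1551649677/43967 ≈ 35291.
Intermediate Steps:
223 - 163*(25/(-77) + 42/(122/(-118) + 83/99)) = 223 - 163*(25*(-1/77) + 42/(122*(-1/118) + 83*(1/99))) = 223 - 163*(-25/77 + 42/(-61/59 + 83/99)) = 223 - 163*(-25/77 + 42/(-1142/5841)) = 223 - 163*(-25/77 + 42*(-5841/1142)) = 223 - 163*(-25/77 - 122661/571) = 223 - 163*(-9459172/43967) = 223 + 1541845036/43967 = 1551649677/43967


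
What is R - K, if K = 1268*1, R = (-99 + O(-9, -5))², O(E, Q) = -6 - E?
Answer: 7948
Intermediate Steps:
R = 9216 (R = (-99 + (-6 - 1*(-9)))² = (-99 + (-6 + 9))² = (-99 + 3)² = (-96)² = 9216)
K = 1268
R - K = 9216 - 1*1268 = 9216 - 1268 = 7948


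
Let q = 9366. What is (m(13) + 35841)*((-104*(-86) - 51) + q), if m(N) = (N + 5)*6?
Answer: 656392791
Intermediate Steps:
m(N) = 30 + 6*N (m(N) = (5 + N)*6 = 30 + 6*N)
(m(13) + 35841)*((-104*(-86) - 51) + q) = ((30 + 6*13) + 35841)*((-104*(-86) - 51) + 9366) = ((30 + 78) + 35841)*((8944 - 51) + 9366) = (108 + 35841)*(8893 + 9366) = 35949*18259 = 656392791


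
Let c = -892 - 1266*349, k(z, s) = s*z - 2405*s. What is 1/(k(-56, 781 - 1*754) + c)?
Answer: -1/509173 ≈ -1.9640e-6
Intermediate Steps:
k(z, s) = -2405*s + s*z
c = -442726 (c = -892 - 441834 = -442726)
1/(k(-56, 781 - 1*754) + c) = 1/((781 - 1*754)*(-2405 - 56) - 442726) = 1/((781 - 754)*(-2461) - 442726) = 1/(27*(-2461) - 442726) = 1/(-66447 - 442726) = 1/(-509173) = -1/509173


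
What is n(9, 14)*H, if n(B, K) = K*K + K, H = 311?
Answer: 65310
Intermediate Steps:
n(B, K) = K + K² (n(B, K) = K² + K = K + K²)
n(9, 14)*H = (14*(1 + 14))*311 = (14*15)*311 = 210*311 = 65310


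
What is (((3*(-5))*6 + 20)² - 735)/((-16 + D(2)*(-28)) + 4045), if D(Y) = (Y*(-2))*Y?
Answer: 4165/4253 ≈ 0.97931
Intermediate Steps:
D(Y) = -2*Y² (D(Y) = (-2*Y)*Y = -2*Y²)
(((3*(-5))*6 + 20)² - 735)/((-16 + D(2)*(-28)) + 4045) = (((3*(-5))*6 + 20)² - 735)/((-16 - 2*2²*(-28)) + 4045) = ((-15*6 + 20)² - 735)/((-16 - 2*4*(-28)) + 4045) = ((-90 + 20)² - 735)/((-16 - 8*(-28)) + 4045) = ((-70)² - 735)/((-16 + 224) + 4045) = (4900 - 735)/(208 + 4045) = 4165/4253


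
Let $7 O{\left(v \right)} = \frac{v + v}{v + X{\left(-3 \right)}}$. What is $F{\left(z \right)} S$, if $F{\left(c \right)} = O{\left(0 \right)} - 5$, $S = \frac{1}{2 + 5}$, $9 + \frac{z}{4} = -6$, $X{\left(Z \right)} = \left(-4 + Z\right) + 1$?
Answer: $- \frac{5}{7} \approx -0.71429$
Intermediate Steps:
$X{\left(Z \right)} = -3 + Z$
$z = -60$ ($z = -36 + 4 \left(-6\right) = -36 - 24 = -60$)
$O{\left(v \right)} = \frac{2 v}{7 \left(-6 + v\right)}$ ($O{\left(v \right)} = \frac{\left(v + v\right) \frac{1}{v - 6}}{7} = \frac{2 v \frac{1}{v - 6}}{7} = \frac{2 v \frac{1}{-6 + v}}{7} = \frac{2 v}{7 \left(-6 + v\right)}$)
$S = \frac{1}{7} \approx 0.14286$
$F{\left(c \right)} = -5$ ($F{\left(c \right)} = \frac{2}{7} \cdot 0 \frac{1}{-6 + 0} - 5 = \frac{2}{7} \cdot 0 \frac{1}{-6} - 5 = \frac{2}{7} \cdot 0 \left(- \frac{1}{6}\right) - 5 = 0 - 5 = -5$)
$F{\left(z \right)} S = \left(-5\right) \frac{1}{7} = - \frac{5}{7}$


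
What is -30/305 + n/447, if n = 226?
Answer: 11104/27267 ≈ 0.40723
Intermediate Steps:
-30/305 + n/447 = -30/305 + 226/447 = -30*1/305 + 226*(1/447) = -6/61 + 226/447 = 11104/27267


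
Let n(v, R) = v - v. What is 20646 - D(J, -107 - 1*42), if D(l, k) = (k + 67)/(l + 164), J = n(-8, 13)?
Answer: 41293/2 ≈ 20647.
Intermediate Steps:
n(v, R) = 0
J = 0
D(l, k) = (67 + k)/(164 + l)
20646 - D(J, -107 - 1*42) = 20646 - (67 + (-107 - 1*42))/(164 + 0) = 20646 - (67 + (-107 - 42))/164 = 20646 - (67 - 149)/164 = 20646 - (-82)/164 = 20646 - 1*(-½) = 20646 + ½ = 41293/2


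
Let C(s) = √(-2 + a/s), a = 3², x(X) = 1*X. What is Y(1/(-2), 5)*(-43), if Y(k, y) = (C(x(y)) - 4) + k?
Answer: 387/2 - 43*I*√5/5 ≈ 193.5 - 19.23*I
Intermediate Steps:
x(X) = X
a = 9
C(s) = √(-2 + 9/s)
Y(k, y) = -4 + k + √(-2 + 9/y) (Y(k, y) = (√(-2 + 9/y) - 4) + k = (-4 + √(-2 + 9/y)) + k = -4 + k + √(-2 + 9/y))
Y(1/(-2), 5)*(-43) = (-4 + 1/(-2) + √(-2 + 9/5))*(-43) = (-4 - ½ + √(-2 + 9*(⅕)))*(-43) = (-4 - ½ + √(-2 + 9/5))*(-43) = (-4 - ½ + √(-⅕))*(-43) = (-4 - ½ + I*√5/5)*(-43) = (-9/2 + I*√5/5)*(-43) = 387/2 - 43*I*√5/5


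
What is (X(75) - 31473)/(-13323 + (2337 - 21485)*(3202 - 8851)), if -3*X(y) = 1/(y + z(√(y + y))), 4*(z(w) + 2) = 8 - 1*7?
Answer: -27664771/95067127791 ≈ -0.00029100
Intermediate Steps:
z(w) = -7/4 (z(w) = -2 + (8 - 1*7)/4 = -2 + (8 - 7)/4 = -2 + (¼)*1 = -2 + ¼ = -7/4)
X(y) = -1/(3*(-7/4 + y)) (X(y) = -1/(3*(y - 7/4)) = -1/(3*(-7/4 + y)))
(X(75) - 31473)/(-13323 + (2337 - 21485)*(3202 - 8851)) = (-4/(-21 + 12*75) - 31473)/(-13323 + (2337 - 21485)*(3202 - 8851)) = (-4/(-21 + 900) - 31473)/(-13323 - 19148*(-5649)) = (-4/879 - 31473)/(-13323 + 108167052) = (-4*1/879 - 31473)/108153729 = (-4/879 - 31473)*(1/108153729) = -27664771/879*1/108153729 = -27664771/95067127791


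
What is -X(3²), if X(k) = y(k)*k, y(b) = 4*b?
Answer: -324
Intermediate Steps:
X(k) = 4*k² (X(k) = (4*k)*k = 4*k²)
-X(3²) = -4*(3²)² = -4*9² = -4*81 = -1*324 = -324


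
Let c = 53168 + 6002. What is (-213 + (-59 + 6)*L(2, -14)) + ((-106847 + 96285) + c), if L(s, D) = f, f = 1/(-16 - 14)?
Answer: 1451903/30 ≈ 48397.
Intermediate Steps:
f = -1/30 (f = 1/(-30) = -1/30 ≈ -0.033333)
L(s, D) = -1/30
c = 59170
(-213 + (-59 + 6)*L(2, -14)) + ((-106847 + 96285) + c) = (-213 + (-59 + 6)*(-1/30)) + ((-106847 + 96285) + 59170) = (-213 - 53*(-1/30)) + (-10562 + 59170) = (-213 + 53/30) + 48608 = -6337/30 + 48608 = 1451903/30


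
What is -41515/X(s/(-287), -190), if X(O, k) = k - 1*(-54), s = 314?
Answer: 41515/136 ≈ 305.26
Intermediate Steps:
X(O, k) = 54 + k (X(O, k) = k + 54 = 54 + k)
-41515/X(s/(-287), -190) = -41515/(54 - 190) = -41515/(-136) = -41515*(-1/136) = 41515/136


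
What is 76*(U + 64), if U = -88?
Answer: -1824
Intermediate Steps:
76*(U + 64) = 76*(-88 + 64) = 76*(-24) = -1824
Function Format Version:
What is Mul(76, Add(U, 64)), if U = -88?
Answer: -1824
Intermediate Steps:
Mul(76, Add(U, 64)) = Mul(76, Add(-88, 64)) = Mul(76, -24) = -1824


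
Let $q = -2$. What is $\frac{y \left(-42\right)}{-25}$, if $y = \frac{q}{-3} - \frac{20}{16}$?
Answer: $- \frac{49}{50} \approx -0.98$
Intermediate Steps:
$y = - \frac{7}{12}$ ($y = - \frac{2}{-3} - \frac{20}{16} = \left(-2\right) \left(- \frac{1}{3}\right) - \frac{5}{4} = \frac{2}{3} - \frac{5}{4} = - \frac{7}{12} \approx -0.58333$)
$\frac{y \left(-42\right)}{-25} = \frac{\left(- \frac{7}{12}\right) \left(-42\right)}{-25} = \frac{49}{2} \left(- \frac{1}{25}\right) = - \frac{49}{50}$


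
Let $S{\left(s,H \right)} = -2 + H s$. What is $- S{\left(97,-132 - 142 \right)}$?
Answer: $26580$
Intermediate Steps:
$- S{\left(97,-132 - 142 \right)} = - (-2 + \left(-132 - 142\right) 97) = - (-2 - 26578) = \left(-1\right) \left(-26580\right) = 26580$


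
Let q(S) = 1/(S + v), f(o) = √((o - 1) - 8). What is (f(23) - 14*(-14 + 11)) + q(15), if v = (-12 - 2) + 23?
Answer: 1009/24 + √14 ≈ 45.783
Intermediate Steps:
f(o) = √(-9 + o) (f(o) = √((-1 + o) - 8) = √(-9 + o))
v = 9 (v = -14 + 23 = 9)
q(S) = 1/(9 + S) (q(S) = 1/(S + 9) = 1/(9 + S))
(f(23) - 14*(-14 + 11)) + q(15) = (√(-9 + 23) - 14*(-14 + 11)) + 1/(9 + 15) = (√14 - 14*(-3)) + 1/24 = (√14 + 42) + 1/24 = (42 + √14) + 1/24 = 1009/24 + √14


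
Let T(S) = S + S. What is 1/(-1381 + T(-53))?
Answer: -1/1487 ≈ -0.00067249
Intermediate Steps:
T(S) = 2*S
1/(-1381 + T(-53)) = 1/(-1381 + 2*(-53)) = 1/(-1381 - 106) = 1/(-1487) = -1/1487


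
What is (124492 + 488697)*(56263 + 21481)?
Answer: 47671765616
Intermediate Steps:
(124492 + 488697)*(56263 + 21481) = 613189*77744 = 47671765616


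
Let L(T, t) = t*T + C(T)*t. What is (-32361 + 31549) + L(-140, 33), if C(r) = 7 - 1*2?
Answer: -5267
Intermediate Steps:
C(r) = 5 (C(r) = 7 - 2 = 5)
L(T, t) = 5*t + T*t (L(T, t) = t*T + 5*t = T*t + 5*t = 5*t + T*t)
(-32361 + 31549) + L(-140, 33) = (-32361 + 31549) + 33*(5 - 140) = -812 + 33*(-135) = -812 - 4455 = -5267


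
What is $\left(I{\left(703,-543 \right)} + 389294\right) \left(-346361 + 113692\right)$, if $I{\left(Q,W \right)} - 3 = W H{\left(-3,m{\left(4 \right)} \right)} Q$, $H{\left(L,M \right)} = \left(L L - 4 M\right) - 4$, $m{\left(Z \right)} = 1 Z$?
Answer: $-1067558895404$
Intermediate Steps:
$m{\left(Z \right)} = Z$
$H{\left(L,M \right)} = -4 + L^{2} - 4 M$ ($H{\left(L,M \right)} = \left(L^{2} - 4 M\right) - 4 = -4 + L^{2} - 4 M$)
$I{\left(Q,W \right)} = 3 - 11 Q W$ ($I{\left(Q,W \right)} = 3 + W \left(-4 + \left(-3\right)^{2} - 16\right) Q = 3 + W \left(-4 + 9 - 16\right) Q = 3 + W \left(-11\right) Q = 3 + - 11 W Q = 3 - 11 Q W$)
$\left(I{\left(703,-543 \right)} + 389294\right) \left(-346361 + 113692\right) = \left(\left(3 - 7733 \left(-543\right)\right) + 389294\right) \left(-346361 + 113692\right) = \left(\left(3 + 4199019\right) + 389294\right) \left(-232669\right) = \left(4199022 + 389294\right) \left(-232669\right) = 4588316 \left(-232669\right) = -1067558895404$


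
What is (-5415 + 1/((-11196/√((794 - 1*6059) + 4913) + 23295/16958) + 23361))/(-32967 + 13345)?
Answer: 3118432491358198280587/11300070697839694131114 + 22358860151*I*√22/1883345116306615688519 ≈ 0.27597 + 5.5684e-11*I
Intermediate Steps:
(-5415 + 1/((-11196/√((794 - 1*6059) + 4913) + 23295/16958) + 23361))/(-32967 + 13345) = (-5415 + 1/((-11196/√((794 - 6059) + 4913) + 23295*(1/16958)) + 23361))/(-19622) = (-5415 + 1/((-11196/√(-5265 + 4913) + 23295/16958) + 23361))*(-1/19622) = (-5415 + 1/((-11196*(-I*√22/88) + 23295/16958) + 23361))*(-1/19622) = (-5415 + 1/((-(-2799)*I*√22/22 + 23295/16958) + 23361))*(-1/19622) = (-5415 + 1/((2799*I*√22/22 + 23295/16958) + 23361))*(-1/19622) = (-5415 + 1/((23295/16958 + 2799*I*√22/22) + 23361))*(-1/19622) = (-5415 + 1/(396179133/16958 + 2799*I*√22/22))*(-1/19622) = 5415/19622 - 1/(19622*(396179133/16958 + 2799*I*√22/22))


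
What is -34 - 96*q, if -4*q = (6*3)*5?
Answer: 2126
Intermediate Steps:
q = -45/2 (q = -6*3*5/4 = -9*5/2 = -¼*90 = -45/2 ≈ -22.500)
-34 - 96*q = -34 - 96*(-45/2) = -34 + 2160 = 2126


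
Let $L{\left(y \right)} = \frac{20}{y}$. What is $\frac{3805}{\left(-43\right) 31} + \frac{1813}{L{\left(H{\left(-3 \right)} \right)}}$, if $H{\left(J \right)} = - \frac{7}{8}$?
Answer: $- \frac{17525903}{213280} \approx -82.173$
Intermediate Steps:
$H{\left(J \right)} = - \frac{7}{8}$ ($H{\left(J \right)} = \left(-7\right) \frac{1}{8} = - \frac{7}{8}$)
$\frac{3805}{\left(-43\right) 31} + \frac{1813}{L{\left(H{\left(-3 \right)} \right)}} = \frac{3805}{\left(-43\right) 31} + \frac{1813}{20 \frac{1}{- \frac{7}{8}}} = \frac{3805}{-1333} + \frac{1813}{20 \left(- \frac{8}{7}\right)} = 3805 \left(- \frac{1}{1333}\right) + \frac{1813}{- \frac{160}{7}} = - \frac{3805}{1333} + 1813 \left(- \frac{7}{160}\right) = - \frac{3805}{1333} - \frac{12691}{160} = - \frac{17525903}{213280}$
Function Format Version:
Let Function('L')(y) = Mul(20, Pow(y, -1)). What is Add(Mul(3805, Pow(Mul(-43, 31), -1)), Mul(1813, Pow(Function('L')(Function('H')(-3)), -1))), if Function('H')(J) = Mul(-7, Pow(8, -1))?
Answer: Rational(-17525903, 213280) ≈ -82.173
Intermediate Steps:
Function('H')(J) = Rational(-7, 8) (Function('H')(J) = Mul(-7, Rational(1, 8)) = Rational(-7, 8))
Add(Mul(3805, Pow(Mul(-43, 31), -1)), Mul(1813, Pow(Function('L')(Function('H')(-3)), -1))) = Add(Mul(3805, Pow(Mul(-43, 31), -1)), Mul(1813, Pow(Mul(20, Pow(Rational(-7, 8), -1)), -1))) = Add(Mul(3805, Pow(-1333, -1)), Mul(1813, Pow(Mul(20, Rational(-8, 7)), -1))) = Add(Mul(3805, Rational(-1, 1333)), Mul(1813, Pow(Rational(-160, 7), -1))) = Add(Rational(-3805, 1333), Mul(1813, Rational(-7, 160))) = Add(Rational(-3805, 1333), Rational(-12691, 160)) = Rational(-17525903, 213280)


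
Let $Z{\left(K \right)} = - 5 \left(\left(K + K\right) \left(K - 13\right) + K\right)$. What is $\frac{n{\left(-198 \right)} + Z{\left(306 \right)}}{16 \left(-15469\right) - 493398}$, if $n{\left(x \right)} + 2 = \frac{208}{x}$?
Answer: $\frac{44456596}{36674649} \approx 1.2122$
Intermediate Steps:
$n{\left(x \right)} = -2 + \frac{208}{x}$
$Z{\left(K \right)} = - 5 K - 10 K \left(-13 + K\right)$ ($Z{\left(K \right)} = - 5 \left(2 K \left(-13 + K\right) + K\right) = - 5 \left(K + 2 K \left(-13 + K\right)\right) = - 5 K - 10 K \left(-13 + K\right)$)
$\frac{n{\left(-198 \right)} + Z{\left(306 \right)}}{16 \left(-15469\right) - 493398} = \frac{\left(-2 + \frac{208}{-198}\right) + 5 \cdot 306 \left(25 - 612\right)}{16 \left(-15469\right) - 493398} = \frac{\left(-2 + 208 \left(- \frac{1}{198}\right)\right) + 5 \cdot 306 \left(25 - 612\right)}{-247504 - 493398} = \frac{\left(-2 - \frac{104}{99}\right) + 5 \cdot 306 \left(-587\right)}{-740902} = \left(- \frac{302}{99} - 898110\right) \left(- \frac{1}{740902}\right) = \left(- \frac{88913192}{99}\right) \left(- \frac{1}{740902}\right) = \frac{44456596}{36674649}$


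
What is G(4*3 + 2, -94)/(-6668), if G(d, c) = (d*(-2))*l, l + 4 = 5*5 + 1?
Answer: 154/1667 ≈ 0.092381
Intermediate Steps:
l = 22 (l = -4 + (5*5 + 1) = -4 + (25 + 1) = -4 + 26 = 22)
G(d, c) = -44*d (G(d, c) = (d*(-2))*22 = -2*d*22 = -44*d)
G(4*3 + 2, -94)/(-6668) = -44*(4*3 + 2)/(-6668) = -44*(12 + 2)*(-1/6668) = -44*14*(-1/6668) = -616*(-1/6668) = 154/1667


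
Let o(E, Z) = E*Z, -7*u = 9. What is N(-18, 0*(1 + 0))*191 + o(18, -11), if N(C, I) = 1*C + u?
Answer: -27171/7 ≈ -3881.6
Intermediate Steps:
u = -9/7 (u = -⅐*9 = -9/7 ≈ -1.2857)
N(C, I) = -9/7 + C (N(C, I) = 1*C - 9/7 = C - 9/7 = -9/7 + C)
N(-18, 0*(1 + 0))*191 + o(18, -11) = (-9/7 - 18)*191 + 18*(-11) = -135/7*191 - 198 = -25785/7 - 198 = -27171/7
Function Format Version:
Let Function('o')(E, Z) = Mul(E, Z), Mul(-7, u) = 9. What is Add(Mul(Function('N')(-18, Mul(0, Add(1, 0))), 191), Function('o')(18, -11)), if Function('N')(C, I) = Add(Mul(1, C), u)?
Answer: Rational(-27171, 7) ≈ -3881.6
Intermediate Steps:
u = Rational(-9, 7) (u = Mul(Rational(-1, 7), 9) = Rational(-9, 7) ≈ -1.2857)
Function('N')(C, I) = Add(Rational(-9, 7), C) (Function('N')(C, I) = Add(Mul(1, C), Rational(-9, 7)) = Add(C, Rational(-9, 7)) = Add(Rational(-9, 7), C))
Add(Mul(Function('N')(-18, Mul(0, Add(1, 0))), 191), Function('o')(18, -11)) = Add(Mul(Add(Rational(-9, 7), -18), 191), Mul(18, -11)) = Add(Mul(Rational(-135, 7), 191), -198) = Add(Rational(-25785, 7), -198) = Rational(-27171, 7)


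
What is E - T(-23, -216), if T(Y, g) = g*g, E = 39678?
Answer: -6978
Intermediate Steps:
T(Y, g) = g²
E - T(-23, -216) = 39678 - 1*(-216)² = 39678 - 1*46656 = 39678 - 46656 = -6978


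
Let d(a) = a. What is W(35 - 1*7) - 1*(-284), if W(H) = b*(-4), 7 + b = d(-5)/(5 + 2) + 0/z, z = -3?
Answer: 2204/7 ≈ 314.86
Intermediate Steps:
b = -54/7 (b = -7 + (-5/(5 + 2) + 0/(-3)) = -7 + (-5/7 + 0*(-⅓)) = -7 + (-5*⅐ + 0) = -7 + (-5/7 + 0) = -7 - 5/7 = -54/7 ≈ -7.7143)
W(H) = 216/7 (W(H) = -54/7*(-4) = 216/7)
W(35 - 1*7) - 1*(-284) = 216/7 - 1*(-284) = 216/7 + 284 = 2204/7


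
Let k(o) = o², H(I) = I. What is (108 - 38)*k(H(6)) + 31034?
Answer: 33554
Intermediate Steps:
(108 - 38)*k(H(6)) + 31034 = (108 - 38)*6² + 31034 = 70*36 + 31034 = 2520 + 31034 = 33554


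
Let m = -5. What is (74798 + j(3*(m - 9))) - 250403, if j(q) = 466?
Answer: -175139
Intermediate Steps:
(74798 + j(3*(m - 9))) - 250403 = (74798 + 466) - 250403 = 75264 - 250403 = -175139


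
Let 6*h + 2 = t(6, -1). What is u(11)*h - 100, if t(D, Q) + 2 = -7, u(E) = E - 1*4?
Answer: -677/6 ≈ -112.83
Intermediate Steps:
u(E) = -4 + E (u(E) = E - 4 = -4 + E)
t(D, Q) = -9 (t(D, Q) = -2 - 7 = -9)
h = -11/6 (h = -⅓ + (⅙)*(-9) = -⅓ - 3/2 = -11/6 ≈ -1.8333)
u(11)*h - 100 = (-4 + 11)*(-11/6) - 100 = 7*(-11/6) - 100 = -77/6 - 100 = -677/6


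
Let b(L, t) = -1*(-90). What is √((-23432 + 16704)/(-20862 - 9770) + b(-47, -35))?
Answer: √1322731879/3829 ≈ 9.4984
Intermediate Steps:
b(L, t) = 90
√((-23432 + 16704)/(-20862 - 9770) + b(-47, -35)) = √((-23432 + 16704)/(-20862 - 9770) + 90) = √(-6728/(-30632) + 90) = √(-6728*(-1/30632) + 90) = √(841/3829 + 90) = √(345451/3829) = √1322731879/3829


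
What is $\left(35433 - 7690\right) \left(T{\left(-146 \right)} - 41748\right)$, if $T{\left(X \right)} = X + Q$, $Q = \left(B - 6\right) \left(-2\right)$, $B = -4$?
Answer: $-1161710382$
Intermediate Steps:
$Q = 20$ ($Q = \left(-4 - 6\right) \left(-2\right) = \left(-10\right) \left(-2\right) = 20$)
$T{\left(X \right)} = 20 + X$ ($T{\left(X \right)} = X + 20 = 20 + X$)
$\left(35433 - 7690\right) \left(T{\left(-146 \right)} - 41748\right) = \left(35433 - 7690\right) \left(\left(20 - 146\right) - 41748\right) = 27743 \left(-126 - 41748\right) = 27743 \left(-41874\right) = -1161710382$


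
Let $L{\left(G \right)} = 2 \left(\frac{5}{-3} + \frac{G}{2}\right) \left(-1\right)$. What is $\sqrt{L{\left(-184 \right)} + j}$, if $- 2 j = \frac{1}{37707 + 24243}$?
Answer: $\frac{\sqrt{28757932161}}{12390} \approx 13.687$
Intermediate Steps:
$L{\left(G \right)} = \frac{10}{3} - G$ ($L{\left(G \right)} = 2 \left(5 \left(- \frac{1}{3}\right) + G \frac{1}{2}\right) \left(-1\right) = 2 \left(- \frac{5}{3} + \frac{G}{2}\right) \left(-1\right) = \left(- \frac{10}{3} + G\right) \left(-1\right) = \frac{10}{3} - G$)
$j = - \frac{1}{123900}$ ($j = - \frac{1}{2 \left(37707 + 24243\right)} = - \frac{1}{2 \cdot 61950} = \left(- \frac{1}{2}\right) \frac{1}{61950} = - \frac{1}{123900} \approx -8.071 \cdot 10^{-6}$)
$\sqrt{L{\left(-184 \right)} + j} = \sqrt{\left(\frac{10}{3} - -184\right) - \frac{1}{123900}} = \sqrt{\left(\frac{10}{3} + 184\right) - \frac{1}{123900}} = \sqrt{\frac{562}{3} - \frac{1}{123900}} = \sqrt{\frac{23210599}{123900}} = \frac{\sqrt{28757932161}}{12390}$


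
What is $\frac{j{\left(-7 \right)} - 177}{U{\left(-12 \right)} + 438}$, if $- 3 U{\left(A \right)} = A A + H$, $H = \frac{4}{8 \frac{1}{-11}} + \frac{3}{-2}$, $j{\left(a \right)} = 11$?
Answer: $- \frac{498}{1177} \approx -0.42311$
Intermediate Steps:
$H = -7$ ($H = \frac{4}{8 \left(- \frac{1}{11}\right)} + 3 \left(- \frac{1}{2}\right) = \frac{4}{- \frac{8}{11}} - \frac{3}{2} = 4 \left(- \frac{11}{8}\right) - \frac{3}{2} = - \frac{11}{2} - \frac{3}{2} = -7$)
$U{\left(A \right)} = \frac{7}{3} - \frac{A^{2}}{3}$ ($U{\left(A \right)} = - \frac{A A - 7}{3} = - \frac{A^{2} - 7}{3} = - \frac{-7 + A^{2}}{3} = \frac{7}{3} - \frac{A^{2}}{3}$)
$\frac{j{\left(-7 \right)} - 177}{U{\left(-12 \right)} + 438} = \frac{11 - 177}{\left(\frac{7}{3} - \frac{\left(-12\right)^{2}}{3}\right) + 438} = - \frac{166}{\left(\frac{7}{3} - 48\right) + 438} = - \frac{166}{- \frac{137}{3} + 438} = - \frac{166}{\frac{1177}{3}} = \left(-166\right) \frac{3}{1177} = - \frac{498}{1177}$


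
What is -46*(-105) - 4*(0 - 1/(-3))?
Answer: 14486/3 ≈ 4828.7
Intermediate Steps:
-46*(-105) - 4*(0 - 1/(-3)) = 4830 - 4*(0 - 1*(-⅓)) = 4830 - 4*(0 + ⅓) = 4830 - 4*⅓ = 4830 - 4/3 = 14486/3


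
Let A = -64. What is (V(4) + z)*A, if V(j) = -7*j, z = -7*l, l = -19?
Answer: -6720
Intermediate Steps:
z = 133 (z = -7*(-19) = 133)
(V(4) + z)*A = (-7*4 + 133)*(-64) = (-28 + 133)*(-64) = 105*(-64) = -6720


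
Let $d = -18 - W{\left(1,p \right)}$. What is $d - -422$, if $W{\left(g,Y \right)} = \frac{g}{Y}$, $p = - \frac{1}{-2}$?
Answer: $402$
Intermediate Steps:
$p = \frac{1}{2}$ ($p = \left(-1\right) \left(- \frac{1}{2}\right) = \frac{1}{2} \approx 0.5$)
$d = -20$ ($d = -18 - 1 \frac{1}{\frac{1}{2}} = -18 - 1 \cdot 2 = -18 - 2 = -20$)
$d - -422 = -20 - -422 = -20 + 422 = 402$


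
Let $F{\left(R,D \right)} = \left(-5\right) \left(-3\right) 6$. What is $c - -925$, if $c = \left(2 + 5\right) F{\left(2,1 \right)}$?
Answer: $1555$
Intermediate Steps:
$F{\left(R,D \right)} = 90$ ($F{\left(R,D \right)} = 15 \cdot 6 = 90$)
$c = 630$ ($c = \left(2 + 5\right) 90 = 7 \cdot 90 = 630$)
$c - -925 = 630 - -925 = 630 + 925 = 1555$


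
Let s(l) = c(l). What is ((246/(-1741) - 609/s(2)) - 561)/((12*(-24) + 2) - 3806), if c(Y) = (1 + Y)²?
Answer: 26486/172359 ≈ 0.15367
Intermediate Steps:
s(l) = (1 + l)²
((246/(-1741) - 609/s(2)) - 561)/((12*(-24) + 2) - 3806) = ((246/(-1741) - 609/(1 + 2)²) - 561)/((12*(-24) + 2) - 3806) = ((246*(-1/1741) - 609/(3²)) - 561)/((-288 + 2) - 3806) = ((-246/1741 - 609/9) - 561)/(-286 - 3806) = ((-246/1741 - 609*⅑) - 561)/(-4092) = ((-246/1741 - 203/3) - 561)*(-1/4092) = (-354161/5223 - 561)*(-1/4092) = -3284264/5223*(-1/4092) = 26486/172359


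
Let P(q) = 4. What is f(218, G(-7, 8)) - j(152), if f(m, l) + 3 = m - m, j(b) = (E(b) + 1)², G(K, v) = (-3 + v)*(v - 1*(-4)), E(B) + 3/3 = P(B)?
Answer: -19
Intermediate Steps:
E(B) = 3 (E(B) = -1 + 4 = 3)
G(K, v) = (-3 + v)*(4 + v) (G(K, v) = (-3 + v)*(v + 4) = (-3 + v)*(4 + v))
j(b) = 16 (j(b) = (3 + 1)² = 4² = 16)
f(m, l) = -3 (f(m, l) = -3 + (m - m) = -3 + 0 = -3)
f(218, G(-7, 8)) - j(152) = -3 - 1*16 = -3 - 16 = -19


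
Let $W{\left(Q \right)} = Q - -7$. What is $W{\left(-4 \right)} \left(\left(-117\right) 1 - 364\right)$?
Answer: $-1443$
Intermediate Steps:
$W{\left(Q \right)} = 7 + Q$ ($W{\left(Q \right)} = Q + 7 = 7 + Q$)
$W{\left(-4 \right)} \left(\left(-117\right) 1 - 364\right) = \left(7 - 4\right) \left(\left(-117\right) 1 - 364\right) = 3 \left(-117 - 364\right) = 3 \left(-481\right) = -1443$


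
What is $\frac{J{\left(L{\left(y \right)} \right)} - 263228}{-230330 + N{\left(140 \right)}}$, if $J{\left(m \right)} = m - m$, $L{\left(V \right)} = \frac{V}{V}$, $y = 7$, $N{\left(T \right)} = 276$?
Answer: $\frac{131614}{115027} \approx 1.1442$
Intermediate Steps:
$L{\left(V \right)} = 1$
$J{\left(m \right)} = 0$
$\frac{J{\left(L{\left(y \right)} \right)} - 263228}{-230330 + N{\left(140 \right)}} = \frac{0 - 263228}{-230330 + 276} = - \frac{263228}{-230054} = \left(-263228\right) \left(- \frac{1}{230054}\right) = \frac{131614}{115027}$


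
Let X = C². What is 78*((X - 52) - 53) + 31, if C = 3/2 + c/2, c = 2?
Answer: -15343/2 ≈ -7671.5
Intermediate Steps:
C = 5/2 (C = 3/2 + 2/2 = 3*(½) + 2*(½) = 3/2 + 1 = 5/2 ≈ 2.5000)
X = 25/4 (X = (5/2)² = 25/4 ≈ 6.2500)
78*((X - 52) - 53) + 31 = 78*((25/4 - 52) - 53) + 31 = 78*(-183/4 - 53) + 31 = 78*(-395/4) + 31 = -15405/2 + 31 = -15343/2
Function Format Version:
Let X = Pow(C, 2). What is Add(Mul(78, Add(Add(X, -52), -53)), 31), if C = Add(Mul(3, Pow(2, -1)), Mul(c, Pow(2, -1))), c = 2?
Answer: Rational(-15343, 2) ≈ -7671.5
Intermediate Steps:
C = Rational(5, 2) (C = Add(Mul(3, Pow(2, -1)), Mul(2, Pow(2, -1))) = Add(Mul(3, Rational(1, 2)), Mul(2, Rational(1, 2))) = Add(Rational(3, 2), 1) = Rational(5, 2) ≈ 2.5000)
X = Rational(25, 4) (X = Pow(Rational(5, 2), 2) = Rational(25, 4) ≈ 6.2500)
Add(Mul(78, Add(Add(X, -52), -53)), 31) = Add(Mul(78, Add(Add(Rational(25, 4), -52), -53)), 31) = Add(Mul(78, Add(Rational(-183, 4), -53)), 31) = Add(Mul(78, Rational(-395, 4)), 31) = Add(Rational(-15405, 2), 31) = Rational(-15343, 2)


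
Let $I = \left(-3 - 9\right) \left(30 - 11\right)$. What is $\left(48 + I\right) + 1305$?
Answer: $1125$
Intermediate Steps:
$I = -228$ ($I = \left(-3 - 9\right) 19 = \left(-12\right) 19 = -228$)
$\left(48 + I\right) + 1305 = \left(48 - 228\right) + 1305 = -180 + 1305 = 1125$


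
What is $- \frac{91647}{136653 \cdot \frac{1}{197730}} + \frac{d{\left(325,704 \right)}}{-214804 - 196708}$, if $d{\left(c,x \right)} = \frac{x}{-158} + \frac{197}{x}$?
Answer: $- \frac{12567796333900286895}{94773623414272} \approx -1.3261 \cdot 10^{5}$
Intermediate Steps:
$d{\left(c,x \right)} = \frac{197}{x} - \frac{x}{158}$ ($d{\left(c,x \right)} = x \left(- \frac{1}{158}\right) + \frac{197}{x} = - \frac{x}{158} + \frac{197}{x} = \frac{197}{x} - \frac{x}{158}$)
$- \frac{91647}{136653 \cdot \frac{1}{197730}} + \frac{d{\left(325,704 \right)}}{-214804 - 196708} = - \frac{91647}{136653 \cdot \frac{1}{197730}} + \frac{\frac{197}{704} - \frac{352}{79}}{-214804 - 196708} = - \frac{91647}{136653 \cdot \frac{1}{197730}} + \frac{197 \cdot \frac{1}{704} - \frac{352}{79}}{-411512} = - \frac{91647}{\frac{45551}{65910}} + \left(\frac{197}{704} - \frac{352}{79}\right) \left(- \frac{1}{411512}\right) = \left(-91647\right) \frac{65910}{45551} - - \frac{232245}{22886651392} = - \frac{6040453770}{45551} + \frac{232245}{22886651392} = - \frac{12567796333900286895}{94773623414272}$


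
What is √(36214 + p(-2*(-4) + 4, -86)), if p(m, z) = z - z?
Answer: √36214 ≈ 190.30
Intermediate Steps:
p(m, z) = 0
√(36214 + p(-2*(-4) + 4, -86)) = √(36214 + 0) = √36214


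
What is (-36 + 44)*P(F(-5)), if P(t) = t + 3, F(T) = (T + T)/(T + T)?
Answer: 32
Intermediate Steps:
F(T) = 1 (F(T) = (2*T)/((2*T)) = (2*T)*(1/(2*T)) = 1)
P(t) = 3 + t
(-36 + 44)*P(F(-5)) = (-36 + 44)*(3 + 1) = 8*4 = 32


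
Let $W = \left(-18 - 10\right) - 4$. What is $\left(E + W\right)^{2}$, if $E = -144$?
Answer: $30976$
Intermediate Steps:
$W = -32$ ($W = -28 - 4 = -32$)
$\left(E + W\right)^{2} = \left(-144 - 32\right)^{2} = \left(-176\right)^{2} = 30976$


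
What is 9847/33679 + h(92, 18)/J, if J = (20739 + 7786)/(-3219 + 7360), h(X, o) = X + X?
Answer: 25942397651/960693475 ≈ 27.004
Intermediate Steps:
h(X, o) = 2*X
J = 28525/4141 ≈ 6.8884
9847/33679 + h(92, 18)/J = 9847/33679 + (2*92)/(28525/4141) = 9847*(1/33679) + 184*(4141/28525) = 9847/33679 + 761944/28525 = 25942397651/960693475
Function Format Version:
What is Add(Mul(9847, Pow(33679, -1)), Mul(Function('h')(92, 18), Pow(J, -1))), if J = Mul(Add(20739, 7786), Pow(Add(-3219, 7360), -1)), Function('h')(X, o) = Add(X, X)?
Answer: Rational(25942397651, 960693475) ≈ 27.004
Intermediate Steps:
Function('h')(X, o) = Mul(2, X)
J = Rational(28525, 4141) (J = Mul(28525, Pow(4141, -1)) = Mul(28525, Rational(1, 4141)) = Rational(28525, 4141) ≈ 6.8884)
Add(Mul(9847, Pow(33679, -1)), Mul(Function('h')(92, 18), Pow(J, -1))) = Add(Mul(9847, Pow(33679, -1)), Mul(Mul(2, 92), Pow(Rational(28525, 4141), -1))) = Add(Mul(9847, Rational(1, 33679)), Mul(184, Rational(4141, 28525))) = Add(Rational(9847, 33679), Rational(761944, 28525)) = Rational(25942397651, 960693475)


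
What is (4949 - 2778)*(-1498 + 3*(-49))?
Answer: -3571295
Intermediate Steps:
(4949 - 2778)*(-1498 + 3*(-49)) = 2171*(-1498 - 147) = 2171*(-1645) = -3571295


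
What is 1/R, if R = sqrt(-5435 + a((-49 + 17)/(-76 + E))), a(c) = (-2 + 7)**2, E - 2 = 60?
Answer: -I*sqrt(5410)/5410 ≈ -0.013596*I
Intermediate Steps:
E = 62 (E = 2 + 60 = 62)
a(c) = 25 (a(c) = 5**2 = 25)
R = I*sqrt(5410) (R = sqrt(-5435 + 25) = sqrt(-5410) = I*sqrt(5410) ≈ 73.553*I)
1/R = 1/(I*sqrt(5410)) = -I*sqrt(5410)/5410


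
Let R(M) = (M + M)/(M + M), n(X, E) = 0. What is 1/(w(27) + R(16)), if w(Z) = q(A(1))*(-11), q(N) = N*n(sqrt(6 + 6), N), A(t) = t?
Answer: 1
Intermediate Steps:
q(N) = 0 (q(N) = N*0 = 0)
w(Z) = 0 (w(Z) = 0*(-11) = 0)
R(M) = 1 (R(M) = (2*M)/((2*M)) = (2*M)*(1/(2*M)) = 1)
1/(w(27) + R(16)) = 1/(0 + 1) = 1/1 = 1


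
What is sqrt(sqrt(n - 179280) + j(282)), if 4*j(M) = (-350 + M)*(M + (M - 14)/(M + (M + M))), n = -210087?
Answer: sqrt(-95416580 + 178929*I*sqrt(4807))/141 ≈ 4.4941 + 69.423*I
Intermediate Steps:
j(M) = (-350 + M)*(M + (-14 + M)/(3*M))/4 (j(M) = ((-350 + M)*(M + (M - 14)/(M + (M + M))))/4 = ((-350 + M)*(M + (-14 + M)/(M + 2*M)))/4 = ((-350 + M)*(M + (-14 + M)/((3*M))))/4 = ((-350 + M)*(M + (-14 + M)*(1/(3*M))))/4 = ((-350 + M)*(M + (-14 + M)/(3*M)))/4 = (-350 + M)*(M + (-14 + M)/(3*M))/4)
sqrt(sqrt(n - 179280) + j(282)) = sqrt(sqrt(-210087 - 179280) + (1/12)*(4900 - 1*282*(364 - 3*282**2 + 1049*282))/282) = sqrt(sqrt(-389367) + (1/12)*(1/282)*(4900 - 1*282*(364 - 3*79524 + 295818))) = sqrt(9*I*sqrt(4807) + (1/12)*(1/282)*(4900 - 1*282*(364 - 238572 + 295818))) = sqrt(9*I*sqrt(4807) + (1/12)*(1/282)*(4900 - 1*282*57610)) = sqrt(9*I*sqrt(4807) + (1/12)*(1/282)*(4900 - 16246020)) = sqrt(9*I*sqrt(4807) + (1/12)*(1/282)*(-16241120)) = sqrt(9*I*sqrt(4807) - 2030140/423) = sqrt(-2030140/423 + 9*I*sqrt(4807))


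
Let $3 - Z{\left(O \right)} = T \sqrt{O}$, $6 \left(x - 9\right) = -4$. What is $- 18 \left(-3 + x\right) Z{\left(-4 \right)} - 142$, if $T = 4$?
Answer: $-430 + 768 i \approx -430.0 + 768.0 i$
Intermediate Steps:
$x = \frac{25}{3}$ ($x = 9 + \frac{1}{6} \left(-4\right) = 9 - \frac{2}{3} = \frac{25}{3} \approx 8.3333$)
$Z{\left(O \right)} = 3 - 4 \sqrt{O}$
$- 18 \left(-3 + x\right) Z{\left(-4 \right)} - 142 = - 18 \left(-3 + \frac{25}{3}\right) \left(3 - 4 \sqrt{-4}\right) - 142 = - 18 \frac{16 \left(3 - 4 \cdot 2 i\right)}{3} - 142 = - 18 \frac{16 \left(3 - 8 i\right)}{3} - 142 = - 18 \left(16 - \frac{128 i}{3}\right) - 142 = \left(-288 + 768 i\right) - 142 = -430 + 768 i$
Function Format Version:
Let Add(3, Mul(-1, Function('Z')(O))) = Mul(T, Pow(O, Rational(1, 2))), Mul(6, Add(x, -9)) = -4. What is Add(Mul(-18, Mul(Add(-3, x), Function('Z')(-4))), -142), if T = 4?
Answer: Add(-430, Mul(768, I)) ≈ Add(-430.00, Mul(768.00, I))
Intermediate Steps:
x = Rational(25, 3) (x = Add(9, Mul(Rational(1, 6), -4)) = Add(9, Rational(-2, 3)) = Rational(25, 3) ≈ 8.3333)
Function('Z')(O) = Add(3, Mul(-4, Pow(O, Rational(1, 2)))) (Function('Z')(O) = Add(3, Mul(-1, Mul(4, Pow(O, Rational(1, 2))))) = Add(3, Mul(-4, Pow(O, Rational(1, 2)))))
Add(Mul(-18, Mul(Add(-3, x), Function('Z')(-4))), -142) = Add(Mul(-18, Mul(Add(-3, Rational(25, 3)), Add(3, Mul(-4, Pow(-4, Rational(1, 2)))))), -142) = Add(Mul(-18, Mul(Rational(16, 3), Add(3, Mul(-4, Mul(2, I))))), -142) = Add(Mul(-18, Mul(Rational(16, 3), Add(3, Mul(-8, I)))), -142) = Add(Mul(-18, Add(16, Mul(Rational(-128, 3), I))), -142) = Add(Add(-288, Mul(768, I)), -142) = Add(-430, Mul(768, I))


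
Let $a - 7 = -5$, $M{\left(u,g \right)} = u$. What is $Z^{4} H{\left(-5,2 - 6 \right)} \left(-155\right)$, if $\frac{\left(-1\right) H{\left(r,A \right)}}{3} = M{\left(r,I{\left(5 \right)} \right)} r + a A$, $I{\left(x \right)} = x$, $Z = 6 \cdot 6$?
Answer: $13277364480$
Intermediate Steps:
$Z = 36$
$a = 2$ ($a = 7 - 5 = 2$)
$H{\left(r,A \right)} = - 6 A - 3 r^{2}$ ($H{\left(r,A \right)} = - 3 \left(r r + 2 A\right) = - 3 \left(r^{2} + 2 A\right) = - 6 A - 3 r^{2}$)
$Z^{4} H{\left(-5,2 - 6 \right)} \left(-155\right) = 36^{4} \left(- 6 \left(2 - 6\right) - 3 \left(-5\right)^{2}\right) \left(-155\right) = 1679616 \left(\left(-6\right) \left(-4\right) - 75\right) \left(-155\right) = 1679616 \left(24 - 75\right) \left(-155\right) = 1679616 \left(-51\right) \left(-155\right) = \left(-85660416\right) \left(-155\right) = 13277364480$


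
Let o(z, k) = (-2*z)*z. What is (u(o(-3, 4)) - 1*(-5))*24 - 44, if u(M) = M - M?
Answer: 76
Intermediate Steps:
o(z, k) = -2*z**2
u(M) = 0
(u(o(-3, 4)) - 1*(-5))*24 - 44 = (0 - 1*(-5))*24 - 44 = (0 + 5)*24 - 44 = 5*24 - 44 = 120 - 44 = 76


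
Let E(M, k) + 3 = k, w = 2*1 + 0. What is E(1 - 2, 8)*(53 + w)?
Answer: 275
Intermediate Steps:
w = 2 (w = 2 + 0 = 2)
E(M, k) = -3 + k
E(1 - 2, 8)*(53 + w) = (-3 + 8)*(53 + 2) = 5*55 = 275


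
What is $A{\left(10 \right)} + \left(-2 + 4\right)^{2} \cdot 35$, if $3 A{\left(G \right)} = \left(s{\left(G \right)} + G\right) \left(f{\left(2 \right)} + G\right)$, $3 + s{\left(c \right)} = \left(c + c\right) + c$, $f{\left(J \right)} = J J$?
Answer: $\frac{938}{3} \approx 312.67$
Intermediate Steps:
$f{\left(J \right)} = J^{2}$
$s{\left(c \right)} = -3 + 3 c$ ($s{\left(c \right)} = -3 + \left(\left(c + c\right) + c\right) = -3 + \left(2 c + c\right) = -3 + 3 c$)
$A{\left(G \right)} = \frac{\left(-3 + 4 G\right) \left(4 + G\right)}{3}$ ($A{\left(G \right)} = \frac{\left(\left(-3 + 3 G\right) + G\right) \left(2^{2} + G\right)}{3} = \frac{\left(-3 + 4 G\right) \left(4 + G\right)}{3}$)
$A{\left(10 \right)} + \left(-2 + 4\right)^{2} \cdot 35 = \left(-4 + \frac{4 \cdot 10^{2}}{3} + \frac{13}{3} \cdot 10\right) + \left(-2 + 4\right)^{2} \cdot 35 = \left(-4 + \frac{4}{3} \cdot 100 + \frac{130}{3}\right) + 2^{2} \cdot 35 = \left(-4 + \frac{400}{3} + \frac{130}{3}\right) + 4 \cdot 35 = \frac{518}{3} + 140 = \frac{938}{3}$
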